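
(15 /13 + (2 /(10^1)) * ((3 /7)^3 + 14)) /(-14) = -44251 /156065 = -0.28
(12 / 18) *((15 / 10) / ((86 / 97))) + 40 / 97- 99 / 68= 23937 / 283628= 0.08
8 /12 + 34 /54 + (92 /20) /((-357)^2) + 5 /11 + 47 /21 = 83884454 /21029085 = 3.99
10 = 10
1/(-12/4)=-0.33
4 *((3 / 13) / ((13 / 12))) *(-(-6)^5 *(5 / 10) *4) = 2239488 / 169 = 13251.41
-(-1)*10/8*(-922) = -2305/2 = -1152.50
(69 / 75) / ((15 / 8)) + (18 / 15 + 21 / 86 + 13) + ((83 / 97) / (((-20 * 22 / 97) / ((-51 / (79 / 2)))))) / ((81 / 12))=1258692593 / 84075750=14.97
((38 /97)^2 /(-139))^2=2085136 /1710474238201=0.00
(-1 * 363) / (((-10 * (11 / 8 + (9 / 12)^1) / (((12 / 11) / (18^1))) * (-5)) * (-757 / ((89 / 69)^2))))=697048 / 1531732725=0.00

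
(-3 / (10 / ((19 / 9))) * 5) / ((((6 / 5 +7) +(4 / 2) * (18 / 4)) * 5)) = -19 / 516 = -0.04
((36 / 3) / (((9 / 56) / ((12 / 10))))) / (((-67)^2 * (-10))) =-224 / 112225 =-0.00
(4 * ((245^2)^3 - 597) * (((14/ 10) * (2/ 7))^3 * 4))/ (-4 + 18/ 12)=-55365148803847168/ 625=-88584238086155.47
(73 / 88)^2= 5329 / 7744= 0.69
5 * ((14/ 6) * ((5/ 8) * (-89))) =-15575/ 24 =-648.96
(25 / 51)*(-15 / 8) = -125 / 136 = -0.92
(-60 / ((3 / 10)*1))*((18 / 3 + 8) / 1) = -2800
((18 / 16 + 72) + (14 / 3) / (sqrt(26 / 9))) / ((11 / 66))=42* sqrt(26) / 13 + 1755 / 4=455.22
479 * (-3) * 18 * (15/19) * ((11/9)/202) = -123.56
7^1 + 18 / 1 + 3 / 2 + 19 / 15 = 833 / 30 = 27.77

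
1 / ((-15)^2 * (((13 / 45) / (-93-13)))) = -106 / 65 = -1.63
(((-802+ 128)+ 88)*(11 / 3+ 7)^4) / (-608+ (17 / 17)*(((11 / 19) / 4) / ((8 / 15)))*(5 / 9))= 373595045888 / 29935359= 12480.06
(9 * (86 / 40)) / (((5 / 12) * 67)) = 0.69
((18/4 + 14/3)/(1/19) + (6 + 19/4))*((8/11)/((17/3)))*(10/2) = 22190/187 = 118.66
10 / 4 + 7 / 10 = 3.20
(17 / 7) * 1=17 / 7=2.43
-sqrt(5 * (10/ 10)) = -sqrt(5) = -2.24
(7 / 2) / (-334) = -0.01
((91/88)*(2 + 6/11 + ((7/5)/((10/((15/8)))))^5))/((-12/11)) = -8353374585101/3460300800000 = -2.41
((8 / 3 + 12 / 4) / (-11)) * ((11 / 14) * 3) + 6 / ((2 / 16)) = 655 / 14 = 46.79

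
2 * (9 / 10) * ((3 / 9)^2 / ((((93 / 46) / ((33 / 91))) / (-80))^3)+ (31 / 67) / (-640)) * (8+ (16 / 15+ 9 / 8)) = -3478593663900374985437 / 577584174830208000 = -6022.66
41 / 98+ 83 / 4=4149 / 196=21.17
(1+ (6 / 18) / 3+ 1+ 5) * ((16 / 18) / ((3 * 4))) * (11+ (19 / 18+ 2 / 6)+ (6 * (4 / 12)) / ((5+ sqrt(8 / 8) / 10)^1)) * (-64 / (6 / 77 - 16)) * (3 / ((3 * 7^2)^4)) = 0.00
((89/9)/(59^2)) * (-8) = -712/31329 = -0.02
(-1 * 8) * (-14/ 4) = 28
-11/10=-1.10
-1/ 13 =-0.08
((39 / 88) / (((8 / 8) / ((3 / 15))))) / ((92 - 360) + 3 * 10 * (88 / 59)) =-2301 / 5795680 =-0.00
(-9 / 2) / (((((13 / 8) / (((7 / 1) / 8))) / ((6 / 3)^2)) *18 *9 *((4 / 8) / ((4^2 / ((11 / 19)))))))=-4256 / 1287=-3.31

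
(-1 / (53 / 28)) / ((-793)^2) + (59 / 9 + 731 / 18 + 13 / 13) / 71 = 9632068205 / 14198152722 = 0.68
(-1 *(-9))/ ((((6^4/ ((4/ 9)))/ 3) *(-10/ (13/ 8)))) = -13/ 8640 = -0.00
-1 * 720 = -720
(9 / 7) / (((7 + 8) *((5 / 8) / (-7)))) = -0.96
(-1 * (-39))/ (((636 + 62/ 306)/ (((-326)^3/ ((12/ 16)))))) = -275643385056/ 97339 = -2831787.72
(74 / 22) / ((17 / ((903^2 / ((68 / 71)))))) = 2142079443 / 12716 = 168455.45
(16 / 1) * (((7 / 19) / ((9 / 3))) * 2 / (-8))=-28 / 57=-0.49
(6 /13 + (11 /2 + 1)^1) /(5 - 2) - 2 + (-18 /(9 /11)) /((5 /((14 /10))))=-5.84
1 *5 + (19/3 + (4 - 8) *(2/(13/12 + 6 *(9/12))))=1990/201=9.90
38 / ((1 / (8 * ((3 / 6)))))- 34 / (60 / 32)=2008 / 15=133.87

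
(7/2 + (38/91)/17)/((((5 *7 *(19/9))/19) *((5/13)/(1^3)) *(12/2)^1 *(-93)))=-2181/516460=-0.00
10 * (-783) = -7830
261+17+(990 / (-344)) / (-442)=21135167 / 76024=278.01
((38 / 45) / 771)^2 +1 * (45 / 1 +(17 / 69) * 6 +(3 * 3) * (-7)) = -457422316288 / 27686089575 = -16.52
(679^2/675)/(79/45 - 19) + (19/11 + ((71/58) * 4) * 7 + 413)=15671633/38280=409.39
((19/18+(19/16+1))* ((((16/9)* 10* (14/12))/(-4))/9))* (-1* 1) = 16345/8748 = 1.87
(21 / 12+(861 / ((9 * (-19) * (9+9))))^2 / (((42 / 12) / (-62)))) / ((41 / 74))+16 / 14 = 271855289 / 151059006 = 1.80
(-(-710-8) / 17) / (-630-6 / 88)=-31592 / 471291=-0.07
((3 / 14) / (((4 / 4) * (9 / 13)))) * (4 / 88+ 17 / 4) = 1.33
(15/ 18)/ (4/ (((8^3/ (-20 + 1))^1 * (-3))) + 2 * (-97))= -320/ 74477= -0.00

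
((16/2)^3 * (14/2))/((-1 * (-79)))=3584/79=45.37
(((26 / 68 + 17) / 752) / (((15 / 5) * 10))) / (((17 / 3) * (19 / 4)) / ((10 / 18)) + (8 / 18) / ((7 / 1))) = 12411 / 781447568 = 0.00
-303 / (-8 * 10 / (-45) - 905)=2727 / 8129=0.34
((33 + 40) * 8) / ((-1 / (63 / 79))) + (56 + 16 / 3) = -95840 / 237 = -404.39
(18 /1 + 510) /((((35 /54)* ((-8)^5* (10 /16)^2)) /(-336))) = 2673 /125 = 21.38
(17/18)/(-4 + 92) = 17/1584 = 0.01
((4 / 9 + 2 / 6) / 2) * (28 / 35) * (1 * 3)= 14 / 15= 0.93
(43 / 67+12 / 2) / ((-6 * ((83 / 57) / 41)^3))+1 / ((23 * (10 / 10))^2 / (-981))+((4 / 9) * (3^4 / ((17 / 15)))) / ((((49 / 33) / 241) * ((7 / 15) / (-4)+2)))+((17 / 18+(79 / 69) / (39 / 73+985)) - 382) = -70621141892353904290555 / 3158992022747460984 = -22355.59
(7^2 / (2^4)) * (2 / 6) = 49 / 48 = 1.02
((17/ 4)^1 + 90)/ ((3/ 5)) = 157.08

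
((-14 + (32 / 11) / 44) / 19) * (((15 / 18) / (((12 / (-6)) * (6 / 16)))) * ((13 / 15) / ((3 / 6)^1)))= 29224 / 20691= 1.41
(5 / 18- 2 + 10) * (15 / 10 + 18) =1937 / 12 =161.42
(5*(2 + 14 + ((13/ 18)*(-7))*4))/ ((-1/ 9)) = 190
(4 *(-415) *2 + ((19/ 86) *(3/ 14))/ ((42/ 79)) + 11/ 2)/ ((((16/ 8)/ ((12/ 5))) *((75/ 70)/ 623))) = -2312663.39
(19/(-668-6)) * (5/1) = -95/674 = -0.14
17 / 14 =1.21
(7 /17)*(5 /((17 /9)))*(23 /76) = 7245 /21964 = 0.33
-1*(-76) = 76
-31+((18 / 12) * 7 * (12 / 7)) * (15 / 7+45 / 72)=527 / 28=18.82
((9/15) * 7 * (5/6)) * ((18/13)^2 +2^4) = 10598/169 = 62.71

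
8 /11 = 0.73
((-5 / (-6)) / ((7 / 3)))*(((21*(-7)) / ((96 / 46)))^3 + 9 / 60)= -7157173843 / 57344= -124811.21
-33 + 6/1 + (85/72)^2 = -132743/5184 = -25.61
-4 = -4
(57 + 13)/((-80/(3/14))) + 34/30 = 227/240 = 0.95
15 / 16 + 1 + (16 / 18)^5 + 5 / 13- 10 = -87485509 / 12282192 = -7.12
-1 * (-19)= 19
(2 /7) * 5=10 /7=1.43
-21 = -21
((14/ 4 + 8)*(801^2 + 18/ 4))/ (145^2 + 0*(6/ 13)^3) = 29513853/ 84100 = 350.94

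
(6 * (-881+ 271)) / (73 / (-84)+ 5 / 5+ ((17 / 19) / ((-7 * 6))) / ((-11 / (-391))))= 4283664 / 733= 5844.02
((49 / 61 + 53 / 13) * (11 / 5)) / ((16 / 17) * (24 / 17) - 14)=-1230273 / 1451983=-0.85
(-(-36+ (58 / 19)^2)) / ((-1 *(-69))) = 9632 / 24909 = 0.39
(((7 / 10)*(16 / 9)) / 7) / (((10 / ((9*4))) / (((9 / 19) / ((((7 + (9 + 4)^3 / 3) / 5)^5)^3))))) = 157641800537109375 / 183677832356609779218633323824449505641522425509888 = 0.00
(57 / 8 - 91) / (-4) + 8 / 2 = 799 / 32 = 24.97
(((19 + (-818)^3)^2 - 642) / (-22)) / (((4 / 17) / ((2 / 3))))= -5092941799826294759 / 132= -38582892422926475.45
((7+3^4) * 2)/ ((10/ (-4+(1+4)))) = 88/ 5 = 17.60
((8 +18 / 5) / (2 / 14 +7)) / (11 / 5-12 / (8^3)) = 3712 / 4975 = 0.75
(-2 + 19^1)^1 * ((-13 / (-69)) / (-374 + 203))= -221 / 11799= -0.02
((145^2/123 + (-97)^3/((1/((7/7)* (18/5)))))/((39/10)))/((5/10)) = -8082211588/4797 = -1684847.11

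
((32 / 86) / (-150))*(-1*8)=64 / 3225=0.02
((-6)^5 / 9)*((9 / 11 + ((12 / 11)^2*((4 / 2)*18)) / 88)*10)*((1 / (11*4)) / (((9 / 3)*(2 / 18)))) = -11255760 / 14641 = -768.78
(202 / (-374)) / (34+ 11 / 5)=-0.01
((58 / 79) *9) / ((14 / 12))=3132 / 553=5.66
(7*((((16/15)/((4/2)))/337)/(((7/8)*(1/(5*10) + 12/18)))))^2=409600/1204853521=0.00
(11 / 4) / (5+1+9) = 11 / 60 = 0.18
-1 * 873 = -873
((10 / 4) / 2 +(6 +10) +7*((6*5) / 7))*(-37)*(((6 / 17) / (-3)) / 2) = 6993 / 68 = 102.84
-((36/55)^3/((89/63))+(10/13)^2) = -1977483932/2502446375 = -0.79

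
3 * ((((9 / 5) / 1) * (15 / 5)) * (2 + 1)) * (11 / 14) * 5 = 2673 / 14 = 190.93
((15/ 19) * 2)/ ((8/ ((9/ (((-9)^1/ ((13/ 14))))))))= -0.18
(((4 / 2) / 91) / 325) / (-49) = -2 / 1449175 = -0.00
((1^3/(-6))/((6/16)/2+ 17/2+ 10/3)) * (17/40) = -17/2885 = -0.01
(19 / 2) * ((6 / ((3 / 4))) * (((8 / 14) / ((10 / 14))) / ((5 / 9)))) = 2736 / 25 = 109.44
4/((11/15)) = 60/11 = 5.45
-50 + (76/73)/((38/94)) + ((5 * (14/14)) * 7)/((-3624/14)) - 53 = -13301657/132276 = -100.56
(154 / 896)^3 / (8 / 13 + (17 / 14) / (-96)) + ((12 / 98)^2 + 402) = 41636390398851 / 103567077376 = 402.02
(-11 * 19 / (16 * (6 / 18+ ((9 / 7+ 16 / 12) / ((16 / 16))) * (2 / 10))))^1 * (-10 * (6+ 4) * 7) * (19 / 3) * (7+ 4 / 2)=4864475 / 8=608059.38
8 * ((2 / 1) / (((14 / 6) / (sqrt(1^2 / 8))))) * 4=48 * sqrt(2) / 7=9.70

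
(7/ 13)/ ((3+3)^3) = 0.00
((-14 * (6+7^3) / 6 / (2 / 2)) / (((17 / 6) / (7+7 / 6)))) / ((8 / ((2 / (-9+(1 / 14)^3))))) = 82119002 / 1259445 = 65.20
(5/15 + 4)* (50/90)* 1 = 65/27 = 2.41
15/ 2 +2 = 19/ 2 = 9.50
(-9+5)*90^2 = -32400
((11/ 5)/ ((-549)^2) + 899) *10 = 2709595012/ 301401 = 8990.00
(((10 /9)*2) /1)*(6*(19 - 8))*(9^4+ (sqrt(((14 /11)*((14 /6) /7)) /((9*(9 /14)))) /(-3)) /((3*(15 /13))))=962280 - 1456*sqrt(33) /2187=962276.18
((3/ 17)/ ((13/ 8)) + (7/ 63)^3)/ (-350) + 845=6806852719/ 8055450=845.00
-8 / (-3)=8 / 3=2.67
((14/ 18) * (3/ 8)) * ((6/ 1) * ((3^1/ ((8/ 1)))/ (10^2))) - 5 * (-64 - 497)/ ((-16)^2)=70167/ 6400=10.96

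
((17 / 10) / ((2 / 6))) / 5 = 1.02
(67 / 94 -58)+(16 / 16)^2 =-5291 / 94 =-56.29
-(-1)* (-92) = -92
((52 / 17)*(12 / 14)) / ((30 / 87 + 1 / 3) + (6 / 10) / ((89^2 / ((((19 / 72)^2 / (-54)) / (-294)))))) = 1404395398748160 / 363257445455413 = 3.87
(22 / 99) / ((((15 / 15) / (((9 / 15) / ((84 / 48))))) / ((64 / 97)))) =512 / 10185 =0.05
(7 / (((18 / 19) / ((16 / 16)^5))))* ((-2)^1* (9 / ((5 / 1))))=-26.60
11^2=121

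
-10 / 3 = -3.33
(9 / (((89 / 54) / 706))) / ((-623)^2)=343116 / 34543481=0.01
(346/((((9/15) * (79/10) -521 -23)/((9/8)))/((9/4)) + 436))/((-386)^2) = 350325/33635251016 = 0.00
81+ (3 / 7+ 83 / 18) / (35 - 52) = 172867 / 2142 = 80.70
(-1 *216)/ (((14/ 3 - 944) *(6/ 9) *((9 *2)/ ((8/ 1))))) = 216/ 1409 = 0.15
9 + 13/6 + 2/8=137/12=11.42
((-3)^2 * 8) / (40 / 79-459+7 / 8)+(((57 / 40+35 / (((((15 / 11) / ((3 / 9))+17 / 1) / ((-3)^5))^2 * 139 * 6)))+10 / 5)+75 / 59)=286807644896781 / 28369460804480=10.11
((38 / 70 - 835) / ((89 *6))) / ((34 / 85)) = -14603 / 3738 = -3.91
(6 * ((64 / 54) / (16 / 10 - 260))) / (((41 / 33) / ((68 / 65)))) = -704 / 30381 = -0.02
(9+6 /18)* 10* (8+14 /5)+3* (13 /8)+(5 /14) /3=170183 /168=1012.99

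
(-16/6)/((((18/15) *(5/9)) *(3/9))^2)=-54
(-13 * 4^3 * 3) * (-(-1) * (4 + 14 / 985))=-9869184 / 985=-10019.48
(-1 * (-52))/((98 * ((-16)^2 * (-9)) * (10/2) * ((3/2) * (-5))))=13/2116800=0.00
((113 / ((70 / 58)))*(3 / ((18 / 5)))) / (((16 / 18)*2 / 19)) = 186789 / 224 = 833.88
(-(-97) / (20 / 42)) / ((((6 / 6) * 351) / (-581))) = -337.18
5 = 5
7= 7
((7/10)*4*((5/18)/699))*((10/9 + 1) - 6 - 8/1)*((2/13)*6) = -2996/245349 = -0.01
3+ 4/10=17/5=3.40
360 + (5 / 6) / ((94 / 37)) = 203225 / 564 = 360.33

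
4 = 4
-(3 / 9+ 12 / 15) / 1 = -17 / 15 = -1.13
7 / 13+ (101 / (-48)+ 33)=19615 / 624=31.43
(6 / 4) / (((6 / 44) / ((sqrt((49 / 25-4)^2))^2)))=28611 / 625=45.78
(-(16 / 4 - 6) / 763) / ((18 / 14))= 2 / 981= 0.00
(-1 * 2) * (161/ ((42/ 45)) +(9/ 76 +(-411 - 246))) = 36813/ 38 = 968.76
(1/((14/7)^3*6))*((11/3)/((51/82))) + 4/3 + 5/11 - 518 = -20845879/40392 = -516.09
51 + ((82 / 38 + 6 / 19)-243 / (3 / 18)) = -26686 / 19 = -1404.53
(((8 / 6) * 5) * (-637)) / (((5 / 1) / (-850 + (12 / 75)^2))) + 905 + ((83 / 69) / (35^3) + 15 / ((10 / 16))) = 10692167658538 / 14791875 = 722840.59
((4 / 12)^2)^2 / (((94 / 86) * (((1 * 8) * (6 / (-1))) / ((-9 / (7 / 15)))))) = 0.00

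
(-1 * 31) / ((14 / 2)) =-31 / 7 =-4.43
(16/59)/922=8/27199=0.00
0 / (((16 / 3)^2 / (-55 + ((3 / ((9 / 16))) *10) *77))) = 0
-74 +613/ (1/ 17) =10347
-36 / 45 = -4 / 5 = -0.80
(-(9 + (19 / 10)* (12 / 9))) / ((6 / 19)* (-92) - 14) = 3287 / 12270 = 0.27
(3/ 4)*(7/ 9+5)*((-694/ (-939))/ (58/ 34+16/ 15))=766870/ 663873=1.16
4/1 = 4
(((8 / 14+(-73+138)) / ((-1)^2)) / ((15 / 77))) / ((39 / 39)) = 1683 / 5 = 336.60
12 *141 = 1692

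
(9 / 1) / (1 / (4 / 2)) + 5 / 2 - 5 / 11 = 441 / 22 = 20.05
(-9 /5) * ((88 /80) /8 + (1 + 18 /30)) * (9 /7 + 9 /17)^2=-3647916 /354025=-10.30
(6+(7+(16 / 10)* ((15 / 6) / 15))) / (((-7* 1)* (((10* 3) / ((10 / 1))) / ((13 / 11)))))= -2587 / 3465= -0.75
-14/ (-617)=14/ 617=0.02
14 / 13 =1.08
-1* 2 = -2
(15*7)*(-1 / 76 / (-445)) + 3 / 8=0.38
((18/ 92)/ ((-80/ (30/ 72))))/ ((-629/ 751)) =0.00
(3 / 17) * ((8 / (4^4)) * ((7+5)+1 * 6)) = 27 / 272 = 0.10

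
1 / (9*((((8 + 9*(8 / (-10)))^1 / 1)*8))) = 5 / 288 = 0.02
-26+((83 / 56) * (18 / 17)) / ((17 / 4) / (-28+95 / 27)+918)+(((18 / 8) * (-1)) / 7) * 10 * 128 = -14035629535 / 32086803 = -437.43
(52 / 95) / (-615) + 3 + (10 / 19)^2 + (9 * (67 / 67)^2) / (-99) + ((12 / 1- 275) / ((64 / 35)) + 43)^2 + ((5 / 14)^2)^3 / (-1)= 10169.49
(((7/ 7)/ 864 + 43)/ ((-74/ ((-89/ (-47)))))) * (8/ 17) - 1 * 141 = -903677345/ 6385608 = -141.52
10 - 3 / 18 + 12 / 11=721 / 66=10.92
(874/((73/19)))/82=8303/2993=2.77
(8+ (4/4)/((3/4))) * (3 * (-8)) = -224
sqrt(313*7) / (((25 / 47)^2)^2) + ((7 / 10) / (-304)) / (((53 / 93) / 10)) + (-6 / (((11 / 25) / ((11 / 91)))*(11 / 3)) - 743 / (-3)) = 11959481063 / 48384336 + 4879681*sqrt(2191) / 390625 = 831.90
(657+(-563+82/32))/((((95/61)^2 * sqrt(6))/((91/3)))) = 493.02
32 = 32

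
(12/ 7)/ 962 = 6/ 3367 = 0.00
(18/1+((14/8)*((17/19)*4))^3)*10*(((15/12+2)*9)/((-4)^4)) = 1058043285/3511808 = 301.28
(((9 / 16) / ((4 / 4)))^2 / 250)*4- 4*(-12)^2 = -9215919 / 16000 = -575.99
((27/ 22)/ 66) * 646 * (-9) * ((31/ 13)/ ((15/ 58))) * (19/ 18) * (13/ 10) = -16551489/ 12100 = -1367.89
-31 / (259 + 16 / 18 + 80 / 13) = -3627 / 31127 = -0.12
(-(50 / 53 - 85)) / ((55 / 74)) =5994 / 53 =113.09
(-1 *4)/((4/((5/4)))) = -5/4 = -1.25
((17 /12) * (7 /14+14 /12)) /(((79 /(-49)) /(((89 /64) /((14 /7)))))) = -370685 /364032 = -1.02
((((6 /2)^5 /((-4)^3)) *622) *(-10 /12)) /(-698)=-125955 /44672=-2.82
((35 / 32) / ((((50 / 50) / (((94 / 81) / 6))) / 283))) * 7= 3258745 / 7776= 419.08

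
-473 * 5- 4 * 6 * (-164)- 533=1038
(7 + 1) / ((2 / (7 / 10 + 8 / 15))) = 74 / 15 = 4.93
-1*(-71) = 71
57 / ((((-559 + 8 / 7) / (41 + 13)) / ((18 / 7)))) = -55404 / 3905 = -14.19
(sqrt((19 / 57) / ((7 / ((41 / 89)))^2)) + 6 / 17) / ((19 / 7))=41* sqrt(3) / 5073 + 42 / 323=0.14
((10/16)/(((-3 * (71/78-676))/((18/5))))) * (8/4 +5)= 819/105314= 0.01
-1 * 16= -16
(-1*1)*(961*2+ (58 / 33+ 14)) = -63946 / 33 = -1937.76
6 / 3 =2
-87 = -87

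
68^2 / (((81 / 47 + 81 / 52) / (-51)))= -192117952 / 2673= -71873.53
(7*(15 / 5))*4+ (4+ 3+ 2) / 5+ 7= 464 / 5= 92.80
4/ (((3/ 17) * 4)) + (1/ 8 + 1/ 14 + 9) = 2497/ 168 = 14.86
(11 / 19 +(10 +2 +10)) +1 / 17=7312 / 323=22.64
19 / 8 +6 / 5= 143 / 40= 3.58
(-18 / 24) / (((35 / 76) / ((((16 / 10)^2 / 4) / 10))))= -456 / 4375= -0.10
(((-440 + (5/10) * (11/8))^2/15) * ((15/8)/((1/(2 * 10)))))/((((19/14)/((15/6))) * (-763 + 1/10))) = -14410328625/12369152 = -1165.02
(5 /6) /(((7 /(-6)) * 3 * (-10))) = 1 /42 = 0.02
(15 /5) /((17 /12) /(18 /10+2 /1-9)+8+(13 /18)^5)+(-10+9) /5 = 173816099 /973248305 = 0.18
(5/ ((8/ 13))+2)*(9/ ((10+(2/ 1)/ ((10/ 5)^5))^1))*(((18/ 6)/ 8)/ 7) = 2187/ 4508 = 0.49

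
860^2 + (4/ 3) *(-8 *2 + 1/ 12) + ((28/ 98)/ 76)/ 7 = 12393861167/ 16758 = 739578.78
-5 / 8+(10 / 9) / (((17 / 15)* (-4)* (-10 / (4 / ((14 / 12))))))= -515 / 952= -0.54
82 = 82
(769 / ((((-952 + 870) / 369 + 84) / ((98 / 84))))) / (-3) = -5383 / 1508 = -3.57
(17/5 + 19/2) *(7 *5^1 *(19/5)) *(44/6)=62909/5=12581.80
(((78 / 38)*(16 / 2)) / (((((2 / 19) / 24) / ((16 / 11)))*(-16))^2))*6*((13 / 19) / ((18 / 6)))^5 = 1235663104 / 47306523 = 26.12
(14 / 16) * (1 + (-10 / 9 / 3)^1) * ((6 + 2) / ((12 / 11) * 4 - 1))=1309 / 999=1.31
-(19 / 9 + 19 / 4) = -6.86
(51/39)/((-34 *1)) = -1/26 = -0.04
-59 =-59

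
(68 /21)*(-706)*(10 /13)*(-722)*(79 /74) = 13691401520 /10101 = 1355450.11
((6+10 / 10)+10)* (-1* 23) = -391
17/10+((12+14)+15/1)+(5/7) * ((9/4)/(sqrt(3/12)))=1607/35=45.91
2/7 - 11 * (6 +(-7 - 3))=310/7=44.29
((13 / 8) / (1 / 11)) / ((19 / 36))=1287 / 38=33.87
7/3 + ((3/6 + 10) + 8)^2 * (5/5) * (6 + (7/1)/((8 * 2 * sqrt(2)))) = 9583 * sqrt(2)/128 + 12335/6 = 2161.71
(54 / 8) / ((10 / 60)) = 40.50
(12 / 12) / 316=1 / 316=0.00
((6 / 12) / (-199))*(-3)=3 / 398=0.01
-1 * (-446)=446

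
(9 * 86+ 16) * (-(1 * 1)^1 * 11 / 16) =-4345 / 8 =-543.12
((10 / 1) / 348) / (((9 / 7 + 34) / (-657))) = -7665 / 14326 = -0.54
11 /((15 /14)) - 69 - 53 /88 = -78323 /1320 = -59.34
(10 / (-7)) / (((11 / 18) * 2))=-90 / 77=-1.17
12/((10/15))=18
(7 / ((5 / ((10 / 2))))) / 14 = 1 / 2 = 0.50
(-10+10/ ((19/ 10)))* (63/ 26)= -2835/ 247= -11.48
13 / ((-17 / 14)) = -182 / 17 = -10.71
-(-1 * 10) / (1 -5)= -2.50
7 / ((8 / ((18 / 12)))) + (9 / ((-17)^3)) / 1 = 103029 / 78608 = 1.31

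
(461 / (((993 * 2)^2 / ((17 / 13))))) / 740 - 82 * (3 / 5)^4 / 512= -1575099984649 / 75886331040000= -0.02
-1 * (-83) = 83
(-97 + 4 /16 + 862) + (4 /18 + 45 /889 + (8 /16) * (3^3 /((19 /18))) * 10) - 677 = 131598335 /608076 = 216.42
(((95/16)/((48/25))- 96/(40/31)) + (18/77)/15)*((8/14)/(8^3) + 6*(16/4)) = -8242127119/4816896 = -1711.09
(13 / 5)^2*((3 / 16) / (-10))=-507 / 4000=-0.13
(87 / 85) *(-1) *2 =-174 / 85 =-2.05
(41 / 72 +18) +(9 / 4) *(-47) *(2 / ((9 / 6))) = -8815 / 72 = -122.43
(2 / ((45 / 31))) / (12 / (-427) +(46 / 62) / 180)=-3282776 / 57139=-57.45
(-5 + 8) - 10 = -7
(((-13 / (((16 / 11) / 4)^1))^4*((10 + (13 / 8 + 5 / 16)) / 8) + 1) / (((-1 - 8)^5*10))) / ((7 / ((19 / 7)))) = -1517509072621 / 948109639680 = -1.60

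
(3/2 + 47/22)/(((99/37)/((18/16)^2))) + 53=52969/968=54.72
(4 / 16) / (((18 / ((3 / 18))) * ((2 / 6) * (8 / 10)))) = 0.01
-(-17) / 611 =17 / 611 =0.03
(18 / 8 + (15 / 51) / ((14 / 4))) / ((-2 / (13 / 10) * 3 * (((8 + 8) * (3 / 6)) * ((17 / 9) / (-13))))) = 0.44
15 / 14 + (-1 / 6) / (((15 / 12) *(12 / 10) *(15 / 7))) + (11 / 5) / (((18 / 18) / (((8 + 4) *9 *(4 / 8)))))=226459 / 1890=119.82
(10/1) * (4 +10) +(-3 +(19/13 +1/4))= 7213/52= 138.71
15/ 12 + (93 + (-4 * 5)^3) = -31623/ 4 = -7905.75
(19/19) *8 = 8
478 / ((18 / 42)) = 3346 / 3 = 1115.33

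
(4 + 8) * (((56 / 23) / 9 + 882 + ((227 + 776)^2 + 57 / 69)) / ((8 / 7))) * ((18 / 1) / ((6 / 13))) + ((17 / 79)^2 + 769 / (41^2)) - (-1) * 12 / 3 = 99491636586831958 / 241295783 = 412322318.07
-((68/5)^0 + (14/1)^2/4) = -50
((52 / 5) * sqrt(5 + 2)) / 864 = 13 * sqrt(7) / 1080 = 0.03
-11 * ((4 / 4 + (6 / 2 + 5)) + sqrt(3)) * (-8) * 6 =528 * sqrt(3) + 4752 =5666.52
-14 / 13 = -1.08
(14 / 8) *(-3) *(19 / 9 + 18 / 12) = -455 / 24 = -18.96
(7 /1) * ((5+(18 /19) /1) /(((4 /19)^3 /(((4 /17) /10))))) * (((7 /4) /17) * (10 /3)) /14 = 285551 /110976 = 2.57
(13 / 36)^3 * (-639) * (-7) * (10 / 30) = 1091909 / 15552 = 70.21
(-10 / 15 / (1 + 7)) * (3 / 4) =-1 / 16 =-0.06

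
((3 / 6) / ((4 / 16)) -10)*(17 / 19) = -136 / 19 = -7.16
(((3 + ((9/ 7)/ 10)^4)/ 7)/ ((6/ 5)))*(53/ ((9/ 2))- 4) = 24012187/ 8643600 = 2.78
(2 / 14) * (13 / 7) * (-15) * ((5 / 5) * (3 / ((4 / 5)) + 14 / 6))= -4745 / 196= -24.21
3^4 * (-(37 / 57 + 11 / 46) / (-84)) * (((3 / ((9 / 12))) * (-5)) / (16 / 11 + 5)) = -1152855 / 434378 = -2.65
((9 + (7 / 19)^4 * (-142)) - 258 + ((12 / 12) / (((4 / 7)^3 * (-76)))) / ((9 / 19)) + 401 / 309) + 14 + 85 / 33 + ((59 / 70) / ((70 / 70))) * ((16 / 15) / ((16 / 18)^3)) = -13848283505059649 / 59533969017600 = -232.61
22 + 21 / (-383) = 8405 / 383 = 21.95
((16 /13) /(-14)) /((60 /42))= -4 /65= -0.06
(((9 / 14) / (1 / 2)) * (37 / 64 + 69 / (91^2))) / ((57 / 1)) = 932439 / 70487872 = 0.01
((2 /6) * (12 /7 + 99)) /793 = 235 /5551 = 0.04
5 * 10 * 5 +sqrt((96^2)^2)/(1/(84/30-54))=-2358046/5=-471609.20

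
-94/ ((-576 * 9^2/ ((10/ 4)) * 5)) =47/ 46656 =0.00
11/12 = 0.92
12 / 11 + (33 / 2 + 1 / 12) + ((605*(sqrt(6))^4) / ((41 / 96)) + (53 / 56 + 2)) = 3865508627 / 75768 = 51017.69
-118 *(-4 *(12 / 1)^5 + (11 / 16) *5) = 939586387 / 8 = 117448298.38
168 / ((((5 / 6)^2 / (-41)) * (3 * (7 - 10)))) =27552 / 25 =1102.08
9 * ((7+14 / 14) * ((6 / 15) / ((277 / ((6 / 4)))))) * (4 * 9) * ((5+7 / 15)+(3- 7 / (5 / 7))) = -10368 / 1385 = -7.49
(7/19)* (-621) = -4347/19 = -228.79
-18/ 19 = -0.95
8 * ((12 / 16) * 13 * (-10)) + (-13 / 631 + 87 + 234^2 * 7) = 382598.98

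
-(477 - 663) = 186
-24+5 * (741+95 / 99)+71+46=376477 / 99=3802.80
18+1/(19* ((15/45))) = 345/19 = 18.16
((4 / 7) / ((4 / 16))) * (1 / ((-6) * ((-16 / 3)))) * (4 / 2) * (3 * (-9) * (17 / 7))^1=-459 / 49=-9.37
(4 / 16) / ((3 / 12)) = 1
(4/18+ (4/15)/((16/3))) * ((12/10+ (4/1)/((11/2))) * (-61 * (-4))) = 316834/2475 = 128.01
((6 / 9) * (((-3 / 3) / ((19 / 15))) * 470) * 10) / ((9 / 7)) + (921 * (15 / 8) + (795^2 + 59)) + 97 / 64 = 6915386803 / 10944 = 631888.41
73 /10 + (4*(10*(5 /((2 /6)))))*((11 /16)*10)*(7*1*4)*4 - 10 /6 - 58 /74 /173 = 88718940899 /192030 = 462005.63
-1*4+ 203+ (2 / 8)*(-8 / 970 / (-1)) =96516 / 485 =199.00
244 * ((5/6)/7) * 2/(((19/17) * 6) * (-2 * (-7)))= 5185/8379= 0.62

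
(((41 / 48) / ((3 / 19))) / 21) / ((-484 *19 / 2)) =-41 / 731808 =-0.00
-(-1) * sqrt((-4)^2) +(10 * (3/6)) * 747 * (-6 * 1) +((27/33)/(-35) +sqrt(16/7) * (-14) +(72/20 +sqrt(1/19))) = -8624933/385-8 * sqrt(7) +sqrt(19)/19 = -22423.36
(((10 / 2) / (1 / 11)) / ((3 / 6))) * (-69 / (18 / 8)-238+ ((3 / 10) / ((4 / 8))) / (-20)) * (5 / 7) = -886699 / 42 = -21111.88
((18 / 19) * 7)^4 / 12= 21003948 / 130321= 161.17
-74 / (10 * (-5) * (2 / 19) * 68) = 703 / 3400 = 0.21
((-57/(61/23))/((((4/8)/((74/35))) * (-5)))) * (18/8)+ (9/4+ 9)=2226627/42700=52.15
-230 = -230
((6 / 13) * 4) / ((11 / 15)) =360 / 143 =2.52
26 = 26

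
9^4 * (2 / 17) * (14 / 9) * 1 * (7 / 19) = 142884 / 323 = 442.37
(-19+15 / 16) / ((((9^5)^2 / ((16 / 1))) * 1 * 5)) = -289 / 17433922005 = -0.00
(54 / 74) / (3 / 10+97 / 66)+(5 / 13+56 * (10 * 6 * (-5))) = -2359481665 / 140452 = -16799.20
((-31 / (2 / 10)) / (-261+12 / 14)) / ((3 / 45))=5425 / 607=8.94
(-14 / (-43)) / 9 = 14 / 387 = 0.04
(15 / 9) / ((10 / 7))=7 / 6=1.17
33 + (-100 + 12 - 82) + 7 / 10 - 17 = -1533 / 10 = -153.30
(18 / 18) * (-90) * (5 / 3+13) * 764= -1008480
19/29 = 0.66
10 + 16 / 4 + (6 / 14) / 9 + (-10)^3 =-20705 / 21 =-985.95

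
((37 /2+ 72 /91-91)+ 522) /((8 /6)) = 245859 /728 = 337.72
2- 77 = -75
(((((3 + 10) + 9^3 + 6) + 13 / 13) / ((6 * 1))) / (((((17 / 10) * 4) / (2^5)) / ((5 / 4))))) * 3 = 37450 / 17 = 2202.94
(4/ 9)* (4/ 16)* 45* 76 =380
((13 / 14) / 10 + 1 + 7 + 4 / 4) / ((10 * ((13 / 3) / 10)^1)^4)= 103113 / 3998540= 0.03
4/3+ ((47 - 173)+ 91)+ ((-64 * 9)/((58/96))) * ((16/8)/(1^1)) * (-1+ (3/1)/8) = 100751/87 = 1158.06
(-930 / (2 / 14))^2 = 42380100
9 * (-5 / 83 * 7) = -315 / 83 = -3.80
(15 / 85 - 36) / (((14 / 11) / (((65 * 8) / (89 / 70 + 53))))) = -600600 / 2227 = -269.69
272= 272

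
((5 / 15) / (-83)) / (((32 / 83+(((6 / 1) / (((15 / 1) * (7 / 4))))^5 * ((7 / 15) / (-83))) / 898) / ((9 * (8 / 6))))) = -50533546875 / 404268370904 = -0.13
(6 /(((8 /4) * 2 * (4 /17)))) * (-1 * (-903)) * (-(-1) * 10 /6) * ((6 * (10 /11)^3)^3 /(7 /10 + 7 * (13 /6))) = 130612500000000 /2357947691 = 55392.45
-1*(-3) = 3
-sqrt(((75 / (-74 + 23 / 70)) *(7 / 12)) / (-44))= -35 *sqrt(63030) / 75636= -0.12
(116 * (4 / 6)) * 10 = 773.33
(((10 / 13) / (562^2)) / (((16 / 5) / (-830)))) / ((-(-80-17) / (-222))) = 1151625 / 796558568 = 0.00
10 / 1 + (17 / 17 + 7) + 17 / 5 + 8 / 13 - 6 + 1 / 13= 16.09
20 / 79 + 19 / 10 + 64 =52261 / 790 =66.15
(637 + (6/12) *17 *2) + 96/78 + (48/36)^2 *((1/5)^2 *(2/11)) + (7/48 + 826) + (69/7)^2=39819310019/25225200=1578.55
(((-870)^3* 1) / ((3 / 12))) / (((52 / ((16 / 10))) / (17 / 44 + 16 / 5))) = -41564709360 / 143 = -290662303.22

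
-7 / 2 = -3.50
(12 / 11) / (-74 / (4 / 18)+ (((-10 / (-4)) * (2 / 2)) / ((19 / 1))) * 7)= -456 / 138809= -0.00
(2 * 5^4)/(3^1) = 1250/3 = 416.67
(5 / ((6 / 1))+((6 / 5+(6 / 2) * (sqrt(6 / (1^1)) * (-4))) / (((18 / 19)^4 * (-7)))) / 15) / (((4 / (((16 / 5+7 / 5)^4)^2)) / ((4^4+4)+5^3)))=112261225040857211 * sqrt(6) / 41006250000+6481484580126702289 / 410062500000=22511962.87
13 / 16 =0.81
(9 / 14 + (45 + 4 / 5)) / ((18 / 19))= 61769 / 1260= 49.02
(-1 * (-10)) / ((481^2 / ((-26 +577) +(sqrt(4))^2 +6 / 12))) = 5555 / 231361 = 0.02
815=815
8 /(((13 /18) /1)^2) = 2592 /169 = 15.34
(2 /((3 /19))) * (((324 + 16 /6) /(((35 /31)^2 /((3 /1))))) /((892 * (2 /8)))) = 146072 /3345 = 43.67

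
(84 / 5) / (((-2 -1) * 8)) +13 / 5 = 19 / 10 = 1.90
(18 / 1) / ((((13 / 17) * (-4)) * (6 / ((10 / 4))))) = -255 / 104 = -2.45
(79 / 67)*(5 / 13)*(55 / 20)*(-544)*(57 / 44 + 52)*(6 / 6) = -470050 / 13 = -36157.69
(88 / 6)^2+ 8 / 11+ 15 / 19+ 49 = 499646 / 1881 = 265.63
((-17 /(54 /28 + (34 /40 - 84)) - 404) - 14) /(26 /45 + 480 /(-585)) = 1389579165 /807341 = 1721.18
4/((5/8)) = 32/5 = 6.40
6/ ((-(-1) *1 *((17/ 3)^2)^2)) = 486/ 83521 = 0.01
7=7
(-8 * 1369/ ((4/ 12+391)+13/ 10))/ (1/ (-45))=14785200/ 11779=1255.22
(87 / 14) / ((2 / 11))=957 / 28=34.18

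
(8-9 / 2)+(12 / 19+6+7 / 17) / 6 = 4529 / 969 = 4.67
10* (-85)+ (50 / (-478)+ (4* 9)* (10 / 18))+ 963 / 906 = -59838571 / 72178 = -829.04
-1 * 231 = -231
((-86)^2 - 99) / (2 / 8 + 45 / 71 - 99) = -2072348 / 27865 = -74.37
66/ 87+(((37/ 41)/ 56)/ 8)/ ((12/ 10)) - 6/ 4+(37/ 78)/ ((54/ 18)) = -72491309/ 124645248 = -0.58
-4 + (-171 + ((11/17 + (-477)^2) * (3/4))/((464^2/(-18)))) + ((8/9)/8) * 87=-986015017/5490048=-179.60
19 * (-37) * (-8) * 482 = 2710768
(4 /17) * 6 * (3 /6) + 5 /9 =193 /153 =1.26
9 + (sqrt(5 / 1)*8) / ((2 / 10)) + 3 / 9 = 28 / 3 + 40*sqrt(5) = 98.78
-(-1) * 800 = 800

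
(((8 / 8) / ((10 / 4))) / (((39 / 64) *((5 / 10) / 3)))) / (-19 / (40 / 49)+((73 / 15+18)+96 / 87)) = 178176 / 31447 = 5.67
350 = 350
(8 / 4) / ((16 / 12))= 3 / 2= 1.50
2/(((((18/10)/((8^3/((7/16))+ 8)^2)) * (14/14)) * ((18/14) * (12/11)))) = 1870811360/1701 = 1099830.31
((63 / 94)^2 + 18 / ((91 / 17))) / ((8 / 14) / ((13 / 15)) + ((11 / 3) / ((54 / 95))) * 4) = 49652919 / 344692360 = 0.14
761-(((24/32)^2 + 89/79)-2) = 962297/1264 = 761.31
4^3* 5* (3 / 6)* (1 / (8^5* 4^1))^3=0.00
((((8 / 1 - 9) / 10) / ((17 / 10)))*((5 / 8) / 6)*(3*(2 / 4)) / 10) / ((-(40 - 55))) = -1 / 16320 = -0.00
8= 8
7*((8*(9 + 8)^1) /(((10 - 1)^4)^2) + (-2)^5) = -9642464552 /43046721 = -224.00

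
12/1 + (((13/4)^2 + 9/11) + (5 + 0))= 28.38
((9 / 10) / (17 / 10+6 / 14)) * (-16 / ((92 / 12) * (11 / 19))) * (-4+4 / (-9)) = 255360 / 37697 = 6.77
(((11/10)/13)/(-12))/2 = -11/3120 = -0.00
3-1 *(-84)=87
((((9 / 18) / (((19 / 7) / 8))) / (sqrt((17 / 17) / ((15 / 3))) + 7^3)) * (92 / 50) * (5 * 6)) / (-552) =-2401 / 5588318 + 7 * sqrt(5) / 27941590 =-0.00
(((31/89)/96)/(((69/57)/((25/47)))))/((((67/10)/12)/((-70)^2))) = 90190625/6446003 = 13.99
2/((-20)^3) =-0.00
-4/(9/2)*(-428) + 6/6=3433/9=381.44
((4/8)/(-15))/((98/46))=-23/1470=-0.02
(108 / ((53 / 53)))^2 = 11664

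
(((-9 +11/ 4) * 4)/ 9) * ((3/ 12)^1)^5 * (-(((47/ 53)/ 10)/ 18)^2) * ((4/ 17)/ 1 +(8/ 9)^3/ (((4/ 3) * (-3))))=408665/ 103947886891008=0.00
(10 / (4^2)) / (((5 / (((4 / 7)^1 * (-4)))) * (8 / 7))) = -1 / 4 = -0.25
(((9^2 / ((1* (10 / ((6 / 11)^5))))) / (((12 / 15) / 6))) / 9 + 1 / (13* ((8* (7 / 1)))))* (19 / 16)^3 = 263195708585 / 480236044288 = 0.55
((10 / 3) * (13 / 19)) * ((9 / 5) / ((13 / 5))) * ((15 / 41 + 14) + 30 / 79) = 1432830 / 61541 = 23.28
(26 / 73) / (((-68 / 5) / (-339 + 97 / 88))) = 1932775 / 218416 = 8.85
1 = 1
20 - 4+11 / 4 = 18.75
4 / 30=2 / 15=0.13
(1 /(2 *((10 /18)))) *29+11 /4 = 577 /20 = 28.85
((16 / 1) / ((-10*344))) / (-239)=1 / 51385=0.00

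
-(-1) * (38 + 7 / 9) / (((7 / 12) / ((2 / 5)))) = 2792 / 105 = 26.59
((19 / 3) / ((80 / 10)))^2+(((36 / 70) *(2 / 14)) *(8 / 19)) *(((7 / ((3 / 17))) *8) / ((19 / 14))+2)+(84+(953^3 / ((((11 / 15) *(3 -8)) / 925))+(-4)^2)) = -122359433847322320329 / 560387520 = -218347892271.62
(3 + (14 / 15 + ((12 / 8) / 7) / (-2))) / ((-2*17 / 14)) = -1.58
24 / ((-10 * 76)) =-3 / 95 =-0.03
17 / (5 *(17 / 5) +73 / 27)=459 / 532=0.86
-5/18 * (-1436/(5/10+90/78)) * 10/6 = 466700/1161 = 401.98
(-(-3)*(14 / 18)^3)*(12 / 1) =1372 / 81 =16.94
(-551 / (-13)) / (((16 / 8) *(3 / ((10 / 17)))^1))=2755 / 663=4.16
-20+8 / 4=-18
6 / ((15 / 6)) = 12 / 5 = 2.40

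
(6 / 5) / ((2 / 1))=3 / 5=0.60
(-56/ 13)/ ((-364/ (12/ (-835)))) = -24/ 141115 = -0.00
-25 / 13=-1.92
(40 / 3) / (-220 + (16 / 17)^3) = -49130 / 807573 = -0.06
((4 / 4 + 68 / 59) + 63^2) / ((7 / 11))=2577278 / 413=6240.38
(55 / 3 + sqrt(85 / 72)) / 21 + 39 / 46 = sqrt(170) / 252 + 4987 / 2898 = 1.77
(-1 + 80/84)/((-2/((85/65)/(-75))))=-17/40950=-0.00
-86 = -86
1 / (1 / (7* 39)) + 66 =339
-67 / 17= -3.94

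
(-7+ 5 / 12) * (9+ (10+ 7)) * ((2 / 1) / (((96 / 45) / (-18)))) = 46215 / 16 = 2888.44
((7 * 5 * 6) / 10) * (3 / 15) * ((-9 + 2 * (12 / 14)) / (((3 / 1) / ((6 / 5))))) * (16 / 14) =-2448 / 175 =-13.99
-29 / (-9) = 29 / 9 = 3.22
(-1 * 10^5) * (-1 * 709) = 70900000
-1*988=-988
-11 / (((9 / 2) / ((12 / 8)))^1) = -11 / 3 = -3.67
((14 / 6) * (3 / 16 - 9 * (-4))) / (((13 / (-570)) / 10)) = -1925175 / 52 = -37022.60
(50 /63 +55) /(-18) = -3515 /1134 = -3.10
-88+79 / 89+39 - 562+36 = -51096 / 89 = -574.11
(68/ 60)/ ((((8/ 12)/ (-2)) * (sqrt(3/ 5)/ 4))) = -68 * sqrt(15)/ 15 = -17.56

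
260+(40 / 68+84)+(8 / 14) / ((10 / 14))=29358 / 85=345.39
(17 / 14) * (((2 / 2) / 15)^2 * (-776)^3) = -3971952896 / 1575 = -2521874.85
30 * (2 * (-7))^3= -82320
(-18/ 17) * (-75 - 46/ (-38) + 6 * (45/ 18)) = 20106/ 323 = 62.25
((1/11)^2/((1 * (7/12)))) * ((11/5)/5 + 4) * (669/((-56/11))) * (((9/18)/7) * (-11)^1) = 222777/34300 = 6.49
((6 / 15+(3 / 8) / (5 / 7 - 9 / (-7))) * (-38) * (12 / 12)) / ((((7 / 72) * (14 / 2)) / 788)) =-6333156 / 245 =-25849.62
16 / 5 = 3.20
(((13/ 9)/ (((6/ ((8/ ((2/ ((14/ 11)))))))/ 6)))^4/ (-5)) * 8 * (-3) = 2247064322048/ 160099335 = 14035.44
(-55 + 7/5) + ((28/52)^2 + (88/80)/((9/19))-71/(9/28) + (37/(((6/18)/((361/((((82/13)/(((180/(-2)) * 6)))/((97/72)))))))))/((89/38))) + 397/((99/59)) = -120473019541285/61051419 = -1973304.17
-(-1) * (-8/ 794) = -4/ 397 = -0.01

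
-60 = -60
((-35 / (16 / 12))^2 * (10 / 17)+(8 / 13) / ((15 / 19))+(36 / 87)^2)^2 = 82109484775186557649 / 497438083022400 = 165064.73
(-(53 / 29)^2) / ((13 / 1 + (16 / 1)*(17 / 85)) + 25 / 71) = -997195 / 4941716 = -0.20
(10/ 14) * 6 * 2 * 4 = 240/ 7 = 34.29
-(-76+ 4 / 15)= 1136 / 15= 75.73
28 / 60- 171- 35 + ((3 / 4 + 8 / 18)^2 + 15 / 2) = -1274011 / 6480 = -196.61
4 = 4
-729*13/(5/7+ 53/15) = -995085/446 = -2231.13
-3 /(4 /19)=-57 /4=-14.25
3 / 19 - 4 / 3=-67 / 57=-1.18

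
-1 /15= -0.07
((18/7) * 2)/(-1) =-36/7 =-5.14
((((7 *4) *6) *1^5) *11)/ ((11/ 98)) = 16464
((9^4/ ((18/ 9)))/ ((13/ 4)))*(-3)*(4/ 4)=-39366/ 13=-3028.15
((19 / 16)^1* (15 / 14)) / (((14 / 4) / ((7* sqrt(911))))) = 285* sqrt(911) / 112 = 76.80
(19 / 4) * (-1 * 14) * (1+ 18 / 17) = -4655 / 34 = -136.91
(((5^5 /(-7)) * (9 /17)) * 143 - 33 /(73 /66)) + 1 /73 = -293855938 /8687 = -33827.09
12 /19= 0.63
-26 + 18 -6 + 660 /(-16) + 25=-121 /4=-30.25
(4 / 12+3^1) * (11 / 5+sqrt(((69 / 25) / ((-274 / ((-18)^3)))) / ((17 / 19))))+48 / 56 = 172 / 21+36 * sqrt(3053319) / 2329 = 35.20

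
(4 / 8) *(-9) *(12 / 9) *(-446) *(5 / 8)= 3345 / 2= 1672.50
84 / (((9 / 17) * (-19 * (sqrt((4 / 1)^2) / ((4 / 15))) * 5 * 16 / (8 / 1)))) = -238 / 4275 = -0.06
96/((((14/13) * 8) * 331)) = 78/2317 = 0.03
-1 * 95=-95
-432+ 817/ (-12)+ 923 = 422.92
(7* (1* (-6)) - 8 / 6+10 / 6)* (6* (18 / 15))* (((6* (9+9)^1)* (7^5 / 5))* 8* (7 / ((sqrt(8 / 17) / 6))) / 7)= -1306912320* sqrt(34)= -7620542868.70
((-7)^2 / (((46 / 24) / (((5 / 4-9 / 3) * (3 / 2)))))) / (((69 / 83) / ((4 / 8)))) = -85407 / 2116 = -40.36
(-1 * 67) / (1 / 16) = -1072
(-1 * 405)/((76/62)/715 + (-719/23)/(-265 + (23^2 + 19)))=58430153925/15689293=3724.21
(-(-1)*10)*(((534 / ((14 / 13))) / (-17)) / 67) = -34710 / 7973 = -4.35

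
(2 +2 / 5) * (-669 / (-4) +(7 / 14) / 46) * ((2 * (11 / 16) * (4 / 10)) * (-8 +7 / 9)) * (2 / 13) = -84634 / 345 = -245.32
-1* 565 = -565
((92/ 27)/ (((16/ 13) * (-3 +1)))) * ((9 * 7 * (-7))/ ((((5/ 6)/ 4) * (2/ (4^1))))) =29302/ 5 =5860.40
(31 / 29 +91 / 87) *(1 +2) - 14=-222 / 29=-7.66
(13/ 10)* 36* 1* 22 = 5148/ 5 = 1029.60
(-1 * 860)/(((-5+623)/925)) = -397750/309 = -1287.22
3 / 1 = 3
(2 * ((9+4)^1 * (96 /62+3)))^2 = 13439556 /961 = 13984.97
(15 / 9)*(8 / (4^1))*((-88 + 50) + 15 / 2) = -305 / 3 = -101.67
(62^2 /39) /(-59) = -1.67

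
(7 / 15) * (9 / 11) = 21 / 55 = 0.38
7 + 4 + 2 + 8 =21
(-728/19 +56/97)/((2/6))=-208656/1843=-113.22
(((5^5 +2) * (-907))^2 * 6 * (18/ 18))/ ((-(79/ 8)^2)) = -3088883728788864/ 6241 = -494934101712.68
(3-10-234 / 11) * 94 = -29234 / 11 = -2657.64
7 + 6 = 13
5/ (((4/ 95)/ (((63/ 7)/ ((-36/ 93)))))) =-44175/ 16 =-2760.94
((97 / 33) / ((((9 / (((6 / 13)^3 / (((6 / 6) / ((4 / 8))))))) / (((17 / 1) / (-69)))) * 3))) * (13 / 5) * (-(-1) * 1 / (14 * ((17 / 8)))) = -1552 / 13468455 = -0.00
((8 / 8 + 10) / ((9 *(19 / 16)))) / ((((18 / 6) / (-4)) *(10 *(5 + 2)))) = -352 / 17955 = -0.02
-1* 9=-9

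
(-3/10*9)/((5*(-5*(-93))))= -9/7750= -0.00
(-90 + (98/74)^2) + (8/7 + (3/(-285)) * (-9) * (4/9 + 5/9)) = -79211298/910385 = -87.01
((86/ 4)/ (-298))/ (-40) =43/ 23840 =0.00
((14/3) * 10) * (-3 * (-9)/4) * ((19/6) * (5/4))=9975/8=1246.88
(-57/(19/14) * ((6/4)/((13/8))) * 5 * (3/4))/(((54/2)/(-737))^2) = -38021830/351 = -108324.30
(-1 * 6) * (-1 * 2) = 12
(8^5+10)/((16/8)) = 16389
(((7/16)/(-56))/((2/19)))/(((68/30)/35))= -9975/8704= -1.15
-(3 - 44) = 41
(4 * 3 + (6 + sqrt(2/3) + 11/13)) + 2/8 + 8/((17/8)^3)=sqrt(6)/3 + 5091601/255476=20.75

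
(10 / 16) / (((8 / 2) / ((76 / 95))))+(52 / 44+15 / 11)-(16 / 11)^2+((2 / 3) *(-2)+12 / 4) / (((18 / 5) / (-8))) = -82301 / 26136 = -3.15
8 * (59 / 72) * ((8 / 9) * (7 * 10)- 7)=362.01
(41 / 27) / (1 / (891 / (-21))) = -451 / 7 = -64.43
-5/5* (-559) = 559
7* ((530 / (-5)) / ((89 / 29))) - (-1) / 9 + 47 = -194.66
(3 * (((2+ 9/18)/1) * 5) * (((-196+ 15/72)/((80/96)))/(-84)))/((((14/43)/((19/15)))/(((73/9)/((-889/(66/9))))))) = -27.30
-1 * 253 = -253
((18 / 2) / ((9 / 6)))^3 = 216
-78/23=-3.39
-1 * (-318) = 318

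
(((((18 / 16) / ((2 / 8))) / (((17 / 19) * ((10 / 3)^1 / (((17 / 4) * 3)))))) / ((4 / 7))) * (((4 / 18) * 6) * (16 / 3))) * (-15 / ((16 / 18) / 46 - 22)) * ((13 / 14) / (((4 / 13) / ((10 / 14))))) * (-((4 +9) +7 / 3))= -5399.85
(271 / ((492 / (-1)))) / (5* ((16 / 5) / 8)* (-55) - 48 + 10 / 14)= 1897 / 541692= 0.00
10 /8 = 5 /4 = 1.25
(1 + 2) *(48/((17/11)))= 1584/17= 93.18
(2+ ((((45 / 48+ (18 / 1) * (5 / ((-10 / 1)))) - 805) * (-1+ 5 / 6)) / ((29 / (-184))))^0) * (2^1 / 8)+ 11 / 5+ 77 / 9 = 2071 / 180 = 11.51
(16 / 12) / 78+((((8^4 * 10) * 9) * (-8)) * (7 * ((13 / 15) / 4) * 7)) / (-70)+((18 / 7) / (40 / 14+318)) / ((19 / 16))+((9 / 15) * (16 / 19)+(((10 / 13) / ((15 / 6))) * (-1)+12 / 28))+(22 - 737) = 39018959965984 / 87375015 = 446568.85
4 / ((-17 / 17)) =-4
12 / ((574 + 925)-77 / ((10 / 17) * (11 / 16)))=20 / 2181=0.01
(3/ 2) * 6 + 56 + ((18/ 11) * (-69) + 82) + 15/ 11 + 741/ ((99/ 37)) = 10309/ 33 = 312.39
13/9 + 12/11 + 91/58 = 23567/5742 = 4.10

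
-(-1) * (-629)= -629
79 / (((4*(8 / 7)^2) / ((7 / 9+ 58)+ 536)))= 20721463 / 2304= 8993.69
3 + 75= 78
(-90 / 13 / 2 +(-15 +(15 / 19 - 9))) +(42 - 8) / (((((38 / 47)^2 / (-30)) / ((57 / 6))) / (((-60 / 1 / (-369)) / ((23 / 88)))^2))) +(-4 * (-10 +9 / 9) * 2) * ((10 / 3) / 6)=-3771753392876 / 658933509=-5724.03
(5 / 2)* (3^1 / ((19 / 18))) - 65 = -1100 / 19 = -57.89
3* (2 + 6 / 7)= 60 / 7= 8.57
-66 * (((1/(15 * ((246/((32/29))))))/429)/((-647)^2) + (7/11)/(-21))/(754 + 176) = 291169769069/135393942624525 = 0.00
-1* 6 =-6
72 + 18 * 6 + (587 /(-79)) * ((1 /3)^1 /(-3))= 180.83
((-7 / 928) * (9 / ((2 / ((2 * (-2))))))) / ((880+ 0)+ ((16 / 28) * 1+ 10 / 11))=4851 / 31493536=0.00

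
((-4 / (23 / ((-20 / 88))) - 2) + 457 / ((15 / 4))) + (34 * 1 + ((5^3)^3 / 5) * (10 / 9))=4943158472 / 11385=434181.68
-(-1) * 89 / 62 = 89 / 62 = 1.44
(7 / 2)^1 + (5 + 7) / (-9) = 13 / 6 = 2.17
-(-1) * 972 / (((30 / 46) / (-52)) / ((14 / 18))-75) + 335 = 67418047 / 209345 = 322.04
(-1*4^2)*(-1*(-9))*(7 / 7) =-144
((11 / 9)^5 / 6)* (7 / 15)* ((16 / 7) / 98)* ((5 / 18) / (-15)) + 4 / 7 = 2008524878 / 3515482215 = 0.57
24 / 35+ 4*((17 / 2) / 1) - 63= -991 / 35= -28.31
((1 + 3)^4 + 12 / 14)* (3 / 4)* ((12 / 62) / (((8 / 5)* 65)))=261 / 728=0.36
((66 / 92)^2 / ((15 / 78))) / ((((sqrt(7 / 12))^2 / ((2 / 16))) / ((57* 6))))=7262541 / 37030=196.13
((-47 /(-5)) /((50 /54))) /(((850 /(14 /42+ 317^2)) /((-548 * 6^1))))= -209644464816 /53125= -3946248.75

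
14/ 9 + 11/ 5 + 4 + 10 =17.76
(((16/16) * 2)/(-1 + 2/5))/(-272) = 5/408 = 0.01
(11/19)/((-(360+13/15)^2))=-2475/556710811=-0.00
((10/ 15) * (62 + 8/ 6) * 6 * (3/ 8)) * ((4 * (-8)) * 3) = -9120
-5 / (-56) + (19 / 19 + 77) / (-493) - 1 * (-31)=853945 / 27608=30.93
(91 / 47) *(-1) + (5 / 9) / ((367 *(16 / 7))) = -4807523 / 2483856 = -1.94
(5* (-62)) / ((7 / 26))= -8060 / 7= -1151.43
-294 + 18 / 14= -2049 / 7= -292.71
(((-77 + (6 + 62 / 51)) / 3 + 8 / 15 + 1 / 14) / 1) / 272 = -242653 / 2913120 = -0.08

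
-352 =-352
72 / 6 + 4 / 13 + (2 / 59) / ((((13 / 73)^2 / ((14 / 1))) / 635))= 94872340 / 9971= 9514.83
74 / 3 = 24.67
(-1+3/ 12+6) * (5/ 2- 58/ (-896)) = 3447/ 256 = 13.46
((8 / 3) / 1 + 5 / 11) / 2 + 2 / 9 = 353 / 198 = 1.78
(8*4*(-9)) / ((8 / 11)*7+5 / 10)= -51.51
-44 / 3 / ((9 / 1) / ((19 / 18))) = -418 / 243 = -1.72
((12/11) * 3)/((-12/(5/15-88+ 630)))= -1627/11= -147.91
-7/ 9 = -0.78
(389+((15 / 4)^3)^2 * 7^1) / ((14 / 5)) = 406638595 / 57344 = 7091.21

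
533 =533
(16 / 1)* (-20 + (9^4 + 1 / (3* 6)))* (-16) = -1674510.22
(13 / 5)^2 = 169 / 25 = 6.76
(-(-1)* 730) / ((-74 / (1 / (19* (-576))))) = 365 / 404928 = 0.00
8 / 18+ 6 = 58 / 9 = 6.44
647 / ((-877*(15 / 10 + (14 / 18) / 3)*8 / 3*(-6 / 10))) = 17469 / 66652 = 0.26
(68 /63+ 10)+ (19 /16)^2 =201431 /16128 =12.49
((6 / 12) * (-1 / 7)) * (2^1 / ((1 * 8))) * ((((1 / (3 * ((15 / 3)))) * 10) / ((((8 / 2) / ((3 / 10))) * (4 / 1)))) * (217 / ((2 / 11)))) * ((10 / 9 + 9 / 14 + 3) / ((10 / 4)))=-204259 / 403200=-0.51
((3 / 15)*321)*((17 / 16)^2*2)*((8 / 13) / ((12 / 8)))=30923 / 520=59.47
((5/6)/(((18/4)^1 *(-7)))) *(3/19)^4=-15/912247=-0.00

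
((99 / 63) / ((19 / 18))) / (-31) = -198 / 4123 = -0.05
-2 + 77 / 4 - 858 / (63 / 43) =-47743 / 84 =-568.37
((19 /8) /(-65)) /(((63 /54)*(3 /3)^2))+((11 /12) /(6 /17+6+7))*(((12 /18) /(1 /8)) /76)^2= -124755073 /4026875580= -0.03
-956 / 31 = -30.84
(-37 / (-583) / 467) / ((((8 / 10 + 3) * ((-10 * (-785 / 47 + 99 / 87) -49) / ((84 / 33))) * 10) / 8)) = 5648272 / 8270956204797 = 0.00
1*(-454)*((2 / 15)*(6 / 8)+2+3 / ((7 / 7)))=-11577 / 5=-2315.40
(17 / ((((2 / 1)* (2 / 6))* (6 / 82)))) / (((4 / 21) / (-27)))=-49399.88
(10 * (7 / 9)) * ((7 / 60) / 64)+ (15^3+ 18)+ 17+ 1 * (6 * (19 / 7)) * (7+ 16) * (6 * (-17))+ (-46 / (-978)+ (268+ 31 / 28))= -136150643771 / 3943296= -34527.12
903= 903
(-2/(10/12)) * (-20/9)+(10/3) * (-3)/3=2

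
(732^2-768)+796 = 535852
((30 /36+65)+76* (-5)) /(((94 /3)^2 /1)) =-5655 /17672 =-0.32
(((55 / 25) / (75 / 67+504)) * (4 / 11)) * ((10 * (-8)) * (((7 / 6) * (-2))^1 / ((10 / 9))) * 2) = 30016 / 56405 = 0.53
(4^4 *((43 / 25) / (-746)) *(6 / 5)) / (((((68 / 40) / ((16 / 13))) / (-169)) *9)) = 4579328 / 475575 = 9.63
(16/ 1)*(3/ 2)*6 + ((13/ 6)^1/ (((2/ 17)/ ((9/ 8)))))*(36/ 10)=218.59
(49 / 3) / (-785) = -49 / 2355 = -0.02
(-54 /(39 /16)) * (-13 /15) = 96 /5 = 19.20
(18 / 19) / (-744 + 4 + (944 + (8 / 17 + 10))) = 153 / 34637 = 0.00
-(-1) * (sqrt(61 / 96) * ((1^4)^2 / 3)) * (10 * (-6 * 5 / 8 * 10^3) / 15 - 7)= -2507 * sqrt(366) / 72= -666.14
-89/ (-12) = 89/ 12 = 7.42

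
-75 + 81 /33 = -798 /11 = -72.55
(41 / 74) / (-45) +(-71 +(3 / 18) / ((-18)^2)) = -25538683 / 359640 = -71.01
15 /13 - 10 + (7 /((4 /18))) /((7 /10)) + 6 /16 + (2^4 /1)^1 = 5463 /104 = 52.53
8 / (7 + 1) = 1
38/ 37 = 1.03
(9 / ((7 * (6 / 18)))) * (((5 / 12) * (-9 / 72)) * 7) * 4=-45 / 8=-5.62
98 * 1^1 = 98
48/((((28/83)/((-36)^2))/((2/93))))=860544/217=3965.64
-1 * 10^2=-100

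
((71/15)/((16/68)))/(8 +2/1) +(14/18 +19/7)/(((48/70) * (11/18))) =2069/200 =10.34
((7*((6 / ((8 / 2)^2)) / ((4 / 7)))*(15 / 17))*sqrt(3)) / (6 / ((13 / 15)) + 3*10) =1911*sqrt(3) / 17408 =0.19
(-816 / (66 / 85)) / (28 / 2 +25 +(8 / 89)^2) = -91566760 / 3398813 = -26.94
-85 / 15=-17 / 3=-5.67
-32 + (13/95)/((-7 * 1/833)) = -4587/95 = -48.28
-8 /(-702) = 4 /351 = 0.01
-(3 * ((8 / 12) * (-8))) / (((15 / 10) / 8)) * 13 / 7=3328 / 21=158.48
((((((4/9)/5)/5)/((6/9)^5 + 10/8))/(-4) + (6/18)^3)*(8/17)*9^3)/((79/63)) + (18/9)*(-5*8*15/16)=-2964634203/45091225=-65.75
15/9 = 5/3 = 1.67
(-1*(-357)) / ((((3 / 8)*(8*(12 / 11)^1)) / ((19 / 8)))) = 24871 / 96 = 259.07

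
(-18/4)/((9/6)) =-3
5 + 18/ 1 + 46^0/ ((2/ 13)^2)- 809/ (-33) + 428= 68345/ 132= 517.77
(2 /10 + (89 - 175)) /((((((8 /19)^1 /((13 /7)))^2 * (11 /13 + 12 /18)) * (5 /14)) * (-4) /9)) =9186674211 /1321600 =6951.18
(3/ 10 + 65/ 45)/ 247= 157/ 22230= 0.01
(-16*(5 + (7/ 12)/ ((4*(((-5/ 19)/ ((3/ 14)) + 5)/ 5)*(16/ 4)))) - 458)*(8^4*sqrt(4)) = -189786112/ 43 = -4413630.51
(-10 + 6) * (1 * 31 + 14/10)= -129.60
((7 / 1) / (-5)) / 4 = -7 / 20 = -0.35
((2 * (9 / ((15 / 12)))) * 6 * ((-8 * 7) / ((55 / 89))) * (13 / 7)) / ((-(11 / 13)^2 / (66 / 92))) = 1013643072 / 69575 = 14569.07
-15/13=-1.15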